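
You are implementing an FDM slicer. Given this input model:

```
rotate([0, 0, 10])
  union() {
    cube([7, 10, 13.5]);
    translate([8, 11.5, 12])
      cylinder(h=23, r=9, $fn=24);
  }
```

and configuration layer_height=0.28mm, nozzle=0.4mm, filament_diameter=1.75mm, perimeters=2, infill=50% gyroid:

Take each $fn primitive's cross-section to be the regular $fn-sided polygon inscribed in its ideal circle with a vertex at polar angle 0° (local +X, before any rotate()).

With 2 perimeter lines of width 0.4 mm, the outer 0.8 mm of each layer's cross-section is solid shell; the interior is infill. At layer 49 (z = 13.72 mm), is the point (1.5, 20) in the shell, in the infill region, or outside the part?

shell

At z = 13.72 mm: the cube does not reach this height (z outside [0, 13.5]); the r=9 cylinder at (8, 11.5) contributes a regular 24-gon of circumradius 9; Taking the union: only the r=9 cylinder at (8, 11.5) is present, so the union is just that shape — 1 connected region; (whole slice rotated 10° about Z — lengths, areas and connectivity unchanged). Overall, the cross-section is a single solid region. Undo the 10° rotation: the query point maps to (4.950, 19.436) in the un-rotated model frame. The nearest boundary edge runs (5.67, 20.19)→(3.50, 19.29); distance from the point to it = 0.42 mm. The point is inside the cross-section, 0.42 mm from the nearest boundary — within the 0.8 mm shell band (2 × 0.4).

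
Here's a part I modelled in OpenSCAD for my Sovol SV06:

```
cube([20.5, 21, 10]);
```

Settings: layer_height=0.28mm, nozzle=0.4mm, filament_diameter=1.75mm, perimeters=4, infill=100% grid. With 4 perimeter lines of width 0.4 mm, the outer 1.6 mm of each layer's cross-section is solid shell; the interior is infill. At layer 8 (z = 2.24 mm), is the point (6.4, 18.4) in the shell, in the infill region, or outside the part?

infill

At z = 2.24 mm: the 20.5×21 cube contributes its full rectangle. Overall, the cross-section is a single solid region. The nearest boundary edge runs (20.50, 21.00)→(0.00, 21.00); distance from the point to it = 2.60 mm. The point is inside the cross-section and 2.60 mm from the nearest boundary — more than the 1.6 mm shell width (4 × 0.4), so it's in the infill interior.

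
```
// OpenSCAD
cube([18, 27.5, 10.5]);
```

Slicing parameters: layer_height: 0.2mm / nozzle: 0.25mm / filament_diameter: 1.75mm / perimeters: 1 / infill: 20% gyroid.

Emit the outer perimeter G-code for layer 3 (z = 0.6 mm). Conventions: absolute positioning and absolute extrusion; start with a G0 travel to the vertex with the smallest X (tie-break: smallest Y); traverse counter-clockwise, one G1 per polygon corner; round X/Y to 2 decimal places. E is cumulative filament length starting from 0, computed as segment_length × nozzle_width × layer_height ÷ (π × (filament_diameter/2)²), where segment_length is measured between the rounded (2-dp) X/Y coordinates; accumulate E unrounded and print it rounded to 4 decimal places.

At z = 0.6 mm: the cube (footprint 18×27.5) is included at this height. The outline is a single polygon with 4 vertices. Extrusion per mm of travel: 0.25 × 0.2 / (π × 0.875²) = 0.020788. Accumulating E over each segment gives final E = 1.8917.

G0 X0.00 Y0.00 Z0.60
G1 X18.00 Y0.00 E0.3742
G1 X18.00 Y27.50 E0.9458
G1 X0.00 Y27.50 E1.3200
G1 X0.00 Y0.00 E1.8917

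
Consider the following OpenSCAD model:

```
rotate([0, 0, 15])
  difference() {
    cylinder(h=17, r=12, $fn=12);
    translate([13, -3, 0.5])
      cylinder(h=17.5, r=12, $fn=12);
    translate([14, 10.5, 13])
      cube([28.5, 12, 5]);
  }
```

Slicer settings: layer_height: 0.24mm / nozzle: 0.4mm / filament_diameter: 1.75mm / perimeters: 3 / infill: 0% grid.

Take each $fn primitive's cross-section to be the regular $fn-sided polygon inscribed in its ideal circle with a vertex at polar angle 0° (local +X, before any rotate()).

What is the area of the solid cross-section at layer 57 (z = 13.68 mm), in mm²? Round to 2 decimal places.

294.65 mm²

At z = 13.68 mm: the cylinder: section is a regular 12-gon, circumradius r=12 (area = (12/2)·12.000²·sin(360°/12) = 432.00 mm²); the r=12 cylinder at (13, -3) gives a regular 12-gon of circumradius 12 (constant along its height) (area = (12/2)·12.000²·sin(360°/12) = 432.00 mm²); the cube at (14, 10.5) is present — its section is the full 28.5×12 rectangle (area 342.00 mm²); Taking the first minus the rest: starting from the r=12 cylinder (432.00 mm²), the r=12 cylinder at (13, -3) partially overlaps it — only the 137.35 mm² overlap (of its 432.00 mm²) is removed, clipping the outline; the 28.5×12 cube at (14, 10.5) misses the remaining region (no effect) — area = 294.65 mm²; (rotated 15° about Z; rotation is an isometry so areas/perimeters/island counts are preserved). Overall, the cross-section is a single solid region. Net area = 294.65 mm².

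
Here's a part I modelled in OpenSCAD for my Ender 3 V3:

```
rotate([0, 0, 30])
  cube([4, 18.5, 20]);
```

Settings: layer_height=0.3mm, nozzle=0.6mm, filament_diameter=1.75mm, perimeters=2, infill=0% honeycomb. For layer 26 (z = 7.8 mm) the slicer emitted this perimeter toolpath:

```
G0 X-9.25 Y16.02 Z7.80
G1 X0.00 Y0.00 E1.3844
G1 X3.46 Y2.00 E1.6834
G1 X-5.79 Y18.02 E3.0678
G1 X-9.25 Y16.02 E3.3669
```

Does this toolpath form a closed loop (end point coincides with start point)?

yes

Start point (G0): (-9.25, 16.02). End point (last G1): the path returns to the start — closed.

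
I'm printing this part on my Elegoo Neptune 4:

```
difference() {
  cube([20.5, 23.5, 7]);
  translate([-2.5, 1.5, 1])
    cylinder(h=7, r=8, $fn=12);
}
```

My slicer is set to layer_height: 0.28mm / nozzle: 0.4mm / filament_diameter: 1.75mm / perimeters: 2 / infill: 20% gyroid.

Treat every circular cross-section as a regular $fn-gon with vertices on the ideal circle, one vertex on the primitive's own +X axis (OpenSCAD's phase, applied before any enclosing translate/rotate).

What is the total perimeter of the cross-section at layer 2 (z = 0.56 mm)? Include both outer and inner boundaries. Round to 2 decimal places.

At z = 0.56 mm: the cube (footprint 20.5×23.5) is included at this height (perimeter 88.00 mm); the cylinder at (-2.5, 1.5) does not reach this height (z outside [1, 8]); Taking the first minus the rest: none of the subtracted shapes is present at this height, so the 20.5×23.5 cube is unchanged — boundary = 88.00 mm. Overall, the cross-section is a single solid region. Total boundary length (outer) = 88.00 mm.

88.00 mm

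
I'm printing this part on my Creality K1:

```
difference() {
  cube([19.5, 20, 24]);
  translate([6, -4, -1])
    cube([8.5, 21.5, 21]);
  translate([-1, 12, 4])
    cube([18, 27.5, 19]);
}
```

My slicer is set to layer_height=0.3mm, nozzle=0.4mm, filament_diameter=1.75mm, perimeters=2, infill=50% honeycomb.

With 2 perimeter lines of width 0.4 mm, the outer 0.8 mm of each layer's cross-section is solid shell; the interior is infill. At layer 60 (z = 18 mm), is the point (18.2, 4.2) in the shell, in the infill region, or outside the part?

infill

At z = 18 mm: the 19.5×20 cube contributes its full rectangle; the cube at (6, -4) (footprint 8.5×21.5) is included at this height; the cube at (-1, 12) (footprint 18×27.5) is included at this height; Subtracting the remaining from the first: starting from the 19.5×20 cube, the 8.5×21.5 cube at (6, -4) partially overlaps it — only the 148.75 mm² overlap (of its 182.75 mm²) is removed, clipping the outline; the 18×27.5 cube at (-1, 12) partially overlaps it — only the 89.25 mm² overlap (of its 495.00 mm²) is removed, clipping the outline — 2 connected regions. Overall, the cross-section has 2 separate islands. The nearest boundary edge runs (19.50, 20.00)→(19.50, 0.00); distance from the point to it = 1.30 mm. (Shell/infill is judged within the island containing the point — the largest one.) The point is inside the cross-section and 1.30 mm from the nearest boundary — more than the 0.8 mm shell width (2 × 0.4), so it's in the infill interior.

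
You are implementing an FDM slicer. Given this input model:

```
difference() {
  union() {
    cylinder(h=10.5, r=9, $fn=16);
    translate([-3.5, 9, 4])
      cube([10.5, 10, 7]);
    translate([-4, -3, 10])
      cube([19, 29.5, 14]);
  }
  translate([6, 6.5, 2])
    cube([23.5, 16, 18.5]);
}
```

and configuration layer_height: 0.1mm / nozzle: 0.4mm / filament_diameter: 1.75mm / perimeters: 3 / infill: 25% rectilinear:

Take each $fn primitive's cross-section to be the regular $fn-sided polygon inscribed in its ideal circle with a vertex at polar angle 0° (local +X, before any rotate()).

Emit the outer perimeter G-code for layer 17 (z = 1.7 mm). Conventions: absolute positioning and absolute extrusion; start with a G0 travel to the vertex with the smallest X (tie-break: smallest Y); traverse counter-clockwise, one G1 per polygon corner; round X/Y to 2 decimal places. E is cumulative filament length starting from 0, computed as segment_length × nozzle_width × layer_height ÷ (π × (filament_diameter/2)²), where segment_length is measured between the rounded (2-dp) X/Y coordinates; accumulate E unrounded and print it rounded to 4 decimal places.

G0 X-9.00 Y0.00 Z1.70
G1 X-8.31 Y-3.44 E0.0583
G1 X-6.36 Y-6.36 E0.1167
G1 X-3.44 Y-8.31 E0.1751
G1 X0.00 Y-9.00 E0.2335
G1 X3.44 Y-8.31 E0.2918
G1 X6.36 Y-6.36 E0.3502
G1 X8.31 Y-3.44 E0.4086
G1 X9.00 Y0.00 E0.4670
G1 X8.31 Y3.44 E0.5253
G1 X6.36 Y6.36 E0.5837
G1 X3.44 Y8.31 E0.6421
G1 X0.00 Y9.00 E0.7004
G1 X-3.44 Y8.31 E0.7588
G1 X-6.36 Y6.36 E0.8172
G1 X-8.31 Y3.44 E0.8756
G1 X-9.00 Y0.00 E0.9339

At z = 1.7 mm: the r=9 cylinder contributes a regular 16-gon of circumradius 9; the cube at (-3.5, 9) does not reach this height (z outside [4, 11]); the cube at (-4, -3) does not reach this height (z outside [10, 24]); Taking the union: only the r=9 cylinder is present, so the union is just that shape — 1 connected region; the cube at (6, 6.5) does not reach this height (z outside [2, 20.5]); Subtracting the remaining from the first: none of the subtracted shapes is present at this height, so that combined region is unchanged — 1 connected region. The outline is a single polygon with 16 vertices. Extrusion per mm of travel: 0.4 × 0.1 / (π × 0.875²) = 0.016630. Accumulating E over each segment gives final E = 0.9339.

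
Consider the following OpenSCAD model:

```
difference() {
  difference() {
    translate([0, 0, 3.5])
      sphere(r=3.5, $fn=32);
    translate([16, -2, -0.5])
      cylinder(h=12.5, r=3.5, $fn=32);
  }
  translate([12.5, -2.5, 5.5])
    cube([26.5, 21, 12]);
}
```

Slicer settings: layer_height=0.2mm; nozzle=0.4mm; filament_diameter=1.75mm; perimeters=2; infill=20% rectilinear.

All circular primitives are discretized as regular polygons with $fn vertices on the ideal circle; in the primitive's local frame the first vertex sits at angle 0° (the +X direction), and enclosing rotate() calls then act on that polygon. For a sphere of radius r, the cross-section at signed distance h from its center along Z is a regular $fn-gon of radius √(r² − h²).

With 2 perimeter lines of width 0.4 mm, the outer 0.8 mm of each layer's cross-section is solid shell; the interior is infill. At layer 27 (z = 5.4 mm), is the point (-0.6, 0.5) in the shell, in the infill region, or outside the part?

At z = 5.4 mm: the sphere: section is a regular 32-gon, circumradius = √(r²−h²) = √(3.5²−1.9²) = 2.939; the r=3.5 cylinder at (16, -2) contributes a regular 32-gon of circumradius 3.5; After the difference (first − rest): starting from the r=3.5 sphere, the r=3.5 cylinder at (16, -2) misses the remaining region (no effect) — 1 connected region; the cube at (12.5, -2.5) is not intersected at this z (z outside [5.5, 17.5]); Taking the first minus the rest: none of the subtracted shapes is present at this height, so the result so far is unchanged — 1 connected region. Overall, the cross-section is a single solid region. The nearest boundary edge runs (-2.44, 1.63)→(-2.08, 2.08); distance from the point to it = 2.14 mm. The point is inside the cross-section and 2.14 mm from the nearest boundary — more than the 0.8 mm shell width (2 × 0.4), so it's in the infill interior.

infill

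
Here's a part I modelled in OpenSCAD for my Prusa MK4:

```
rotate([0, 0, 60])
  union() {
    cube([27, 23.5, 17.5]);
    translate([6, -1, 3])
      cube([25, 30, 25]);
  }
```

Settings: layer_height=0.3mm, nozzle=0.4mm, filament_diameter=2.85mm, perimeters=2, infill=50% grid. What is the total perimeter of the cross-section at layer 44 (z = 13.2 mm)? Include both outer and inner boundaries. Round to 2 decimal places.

122.00 mm

At z = 13.2 mm: the 27×23.5 cube contributes its full rectangle (perimeter 101.00 mm); the cube at (6, -1) is present — its section is the full 25×30 rectangle (perimeter 110.00 mm); Combining (union): the regions partially overlap (shared area 493.50 mm²), so the edge portions inside another operand are dropped and the merged outline is re-measured after clipping — boundary = 122.00 mm; (rotated 60° about Z; rotation is an isometry so areas/perimeters/island counts are preserved). Overall, the cross-section is a single solid region. Total boundary length (outer) = 122.00 mm.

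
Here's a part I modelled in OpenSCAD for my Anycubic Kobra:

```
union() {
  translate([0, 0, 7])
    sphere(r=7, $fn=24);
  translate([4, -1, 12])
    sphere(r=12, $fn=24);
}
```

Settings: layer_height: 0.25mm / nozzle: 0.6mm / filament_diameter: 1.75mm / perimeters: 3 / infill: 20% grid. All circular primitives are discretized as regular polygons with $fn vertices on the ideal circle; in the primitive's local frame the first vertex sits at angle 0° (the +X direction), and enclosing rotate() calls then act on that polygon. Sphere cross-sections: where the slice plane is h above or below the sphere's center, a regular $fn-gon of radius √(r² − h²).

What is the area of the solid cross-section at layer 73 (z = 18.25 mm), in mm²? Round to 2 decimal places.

At z = 18.25 mm: the sphere is absent (|z−center|=11.250 > r=7); the r=12 sphere at (4, -1) slices to a regular 24-gon of circumradius 10.244 (√(r²−h²) with h=6.25 from center) (area = (24/2)·10.244²·sin(360°/24) = 325.92 mm²); Taking the union: only the r=12 sphere at (4, -1) is present, so the union is just that shape — area = 325.92 mm². Overall, the cross-section is a single solid region. Net area = 325.92 mm².

325.92 mm²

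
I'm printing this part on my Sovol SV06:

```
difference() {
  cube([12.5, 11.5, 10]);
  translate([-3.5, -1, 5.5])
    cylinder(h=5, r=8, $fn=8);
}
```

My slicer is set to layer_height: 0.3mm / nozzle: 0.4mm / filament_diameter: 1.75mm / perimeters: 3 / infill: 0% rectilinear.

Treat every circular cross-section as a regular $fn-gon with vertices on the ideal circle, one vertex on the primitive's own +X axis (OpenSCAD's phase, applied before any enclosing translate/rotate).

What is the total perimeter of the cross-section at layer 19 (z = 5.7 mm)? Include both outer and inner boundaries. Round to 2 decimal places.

45.74 mm

At z = 5.7 mm: the cube is present — its section is the full 12.5×11.5 rectangle (perimeter 48.00 mm); the cylinder at (-3.5, -1): section is a regular 8-gon, circumradius r=8 (perimeter = 2·8·8.000·sin(180°/8) = 48.98 mm); Subtracting the remaining from the first: starting from the 12.5×11.5 cube, the r=8 cylinder at (-3.5, -1) partially overlaps it — only the 15.50 mm² overlap (of its 181.02 mm²) is removed, clipping the outline — boundary = 45.74 mm. Overall, the cross-section is a single solid region. Total boundary length (outer) = 45.74 mm.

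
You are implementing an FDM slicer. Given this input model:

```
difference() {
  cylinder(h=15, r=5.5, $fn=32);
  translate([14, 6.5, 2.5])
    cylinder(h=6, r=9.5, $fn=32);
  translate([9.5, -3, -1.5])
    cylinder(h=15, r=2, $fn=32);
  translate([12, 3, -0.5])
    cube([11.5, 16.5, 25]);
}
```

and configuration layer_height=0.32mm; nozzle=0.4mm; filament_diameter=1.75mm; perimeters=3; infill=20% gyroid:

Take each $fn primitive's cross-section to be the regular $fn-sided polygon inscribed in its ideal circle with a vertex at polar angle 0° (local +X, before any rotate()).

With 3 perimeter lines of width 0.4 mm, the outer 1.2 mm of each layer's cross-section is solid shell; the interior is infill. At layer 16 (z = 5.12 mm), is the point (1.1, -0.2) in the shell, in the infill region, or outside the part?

At z = 5.12 mm: the r=5.5 cylinder gives a regular 32-gon of circumradius 5.5 (constant along its height); the cylinder at (14, 6.5): section is a regular 32-gon, circumradius r=9.5; the cylinder at (9.5, -3): section is a regular 32-gon, circumradius r=2; the cube at (12, 3) is present — its section is the full 11.5×16.5 rectangle; Subtracting the remaining from the first: starting from the r=5.5 cylinder, the r=9.5 cylinder at (14, 6.5) misses the remaining region (no effect); the r=2 cylinder at (9.5, -3) misses the remaining region (no effect); the 11.5×16.5 cube at (12, 3) misses the remaining region (no effect) — 1 connected region. Overall, the cross-section is a single solid region. The nearest boundary edge runs (5.50, 0.00)→(5.39, -1.07); distance from the point to it = 4.36 mm. The point is inside the cross-section and 4.36 mm from the nearest boundary — more than the 1.2 mm shell width (3 × 0.4), so it's in the infill interior.

infill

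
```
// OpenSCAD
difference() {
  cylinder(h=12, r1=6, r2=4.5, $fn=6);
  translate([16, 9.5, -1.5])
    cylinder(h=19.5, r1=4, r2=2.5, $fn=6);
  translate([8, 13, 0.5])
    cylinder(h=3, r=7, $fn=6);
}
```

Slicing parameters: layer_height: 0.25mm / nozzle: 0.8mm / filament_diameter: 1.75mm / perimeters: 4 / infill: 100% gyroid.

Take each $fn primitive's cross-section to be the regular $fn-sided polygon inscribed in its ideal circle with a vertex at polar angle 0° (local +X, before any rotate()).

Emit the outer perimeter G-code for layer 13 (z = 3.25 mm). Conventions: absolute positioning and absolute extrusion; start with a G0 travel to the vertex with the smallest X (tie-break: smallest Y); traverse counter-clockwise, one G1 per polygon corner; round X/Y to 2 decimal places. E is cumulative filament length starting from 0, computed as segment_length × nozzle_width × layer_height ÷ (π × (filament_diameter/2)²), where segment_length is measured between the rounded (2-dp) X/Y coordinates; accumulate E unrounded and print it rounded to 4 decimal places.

G0 X-5.59 Y0.00 Z3.25
G1 X-2.80 Y-4.84 E0.4645
G1 X2.80 Y-4.84 E0.9302
G1 X5.59 Y0.00 E1.3947
G1 X2.80 Y4.84 E1.8592
G1 X-2.80 Y4.84 E2.3249
G1 X-5.59 Y0.00 E2.7894

At z = 3.25 mm: the cone (r1=6→r2=4.5) has section circumradius 5.594 here — a regular 6-gon; the cone at (16, 9.5) (r1=4→r2=2.5) has section circumradius 3.635 here — a regular 6-gon; the r=7 cylinder at (8, 13) gives a regular 6-gon of circumradius 7 (constant along its height); Taking the first minus the rest: starting from the cone, the cone at (16, 9.5) misses the remaining region (no effect); the r=7 cylinder at (8, 13) misses the remaining region (no effect) — 1 connected region. The outline is a single polygon with 6 vertices. Extrusion per mm of travel: 0.8 × 0.25 / (π × 0.875²) = 0.083150. Accumulating E over each segment gives final E = 2.7894.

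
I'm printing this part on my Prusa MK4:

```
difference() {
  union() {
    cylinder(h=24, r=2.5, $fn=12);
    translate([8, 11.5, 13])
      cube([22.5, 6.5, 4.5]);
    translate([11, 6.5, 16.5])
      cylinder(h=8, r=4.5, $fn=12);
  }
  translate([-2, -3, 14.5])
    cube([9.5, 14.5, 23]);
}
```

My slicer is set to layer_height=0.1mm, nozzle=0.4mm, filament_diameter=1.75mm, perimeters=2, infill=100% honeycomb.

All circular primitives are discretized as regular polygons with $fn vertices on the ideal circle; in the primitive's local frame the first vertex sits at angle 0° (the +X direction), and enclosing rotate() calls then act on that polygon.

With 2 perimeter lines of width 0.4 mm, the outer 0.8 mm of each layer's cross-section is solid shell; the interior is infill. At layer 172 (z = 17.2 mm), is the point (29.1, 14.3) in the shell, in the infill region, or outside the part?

At z = 17.2 mm: the r=2.5 cylinder contributes a regular 12-gon of circumradius 2.5; the cube at (8, 11.5) (footprint 22.5×6.5) is included at this height; the r=4.5 cylinder at (11, 6.5) gives a regular 12-gon of circumradius 4.5 (constant along its height); Taking the union: the 3 present regions are separate (no shared area or edge), so areas and boundary lengths simply add and each stays a separate island — 3 connected regions; the cube at (-2, -3) (footprint 9.5×14.5) is included at this height; After the difference (first − rest): starting from the result so far, the 9.5×14.5 cube at (-2, -3) partially overlaps it — only the 21.19 mm² overlap (of its 137.75 mm²) is removed, clipping the outline — 3 connected regions. Overall, the cross-section has 3 separate islands. The nearest boundary edge runs (30.50, 18.00)→(30.50, 11.50); distance from the point to it = 1.40 mm. (Shell/infill is judged within the island containing the point — the largest one.) The point is inside the cross-section and 1.40 mm from the nearest boundary — more than the 0.8 mm shell width (2 × 0.4), so it's in the infill interior.

infill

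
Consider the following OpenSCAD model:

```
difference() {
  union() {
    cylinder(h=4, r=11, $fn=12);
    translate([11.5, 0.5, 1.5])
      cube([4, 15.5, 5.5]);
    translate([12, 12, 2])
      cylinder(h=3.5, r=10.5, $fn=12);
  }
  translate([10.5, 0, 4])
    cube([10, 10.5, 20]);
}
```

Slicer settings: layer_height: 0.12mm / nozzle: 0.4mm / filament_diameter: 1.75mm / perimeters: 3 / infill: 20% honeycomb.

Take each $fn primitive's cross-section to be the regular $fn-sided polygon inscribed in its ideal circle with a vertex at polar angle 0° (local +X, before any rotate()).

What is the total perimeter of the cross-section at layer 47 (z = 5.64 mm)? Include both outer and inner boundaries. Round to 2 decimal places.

19.00 mm

At z = 5.64 mm: the cylinder is not intersected at this z (z outside [0, 4]); the 4×15.5 cube at (11.5, 0.5) contributes its full rectangle (perimeter 39.00 mm); the cylinder at (12, 12) does not reach this height (z outside [2, 5.5]); Taking the union: only the 4×15.5 cube at (11.5, 0.5) is present, so the union is just that shape — boundary = 39.00 mm; the cube at (10.5, 0) is present — its section is the full 10×10.5 rectangle (perimeter 41.00 mm); Taking the first minus the rest: starting from the result so far, the 10×10.5 cube at (10.5, 0) partially overlaps it — only the 40.00 mm² overlap (of its 105.00 mm²) is removed, clipping the outline — boundary = 19.00 mm. Overall, the cross-section is a single solid region. Total boundary length (outer) = 19.00 mm.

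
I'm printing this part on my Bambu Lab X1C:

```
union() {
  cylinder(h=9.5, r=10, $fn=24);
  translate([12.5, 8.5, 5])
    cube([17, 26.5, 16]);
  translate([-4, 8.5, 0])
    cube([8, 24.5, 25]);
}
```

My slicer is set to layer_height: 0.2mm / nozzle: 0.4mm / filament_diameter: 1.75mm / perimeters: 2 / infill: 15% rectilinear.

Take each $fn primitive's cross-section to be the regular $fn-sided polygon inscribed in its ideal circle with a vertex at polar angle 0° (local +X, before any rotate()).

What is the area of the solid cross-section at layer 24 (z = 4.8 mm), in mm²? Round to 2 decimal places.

At z = 4.8 mm: the r=10 cylinder contributes a regular 24-gon of circumradius 10 (area = (24/2)·10.000²·sin(360°/24) = 310.58 mm²); the cube at (12.5, 8.5) is absent (z outside [5, 21]); the cube at (-4, 8.5) is present — its section is the full 8×24.5 rectangle (area 196.00 mm²); Merging all regions: the regions partially overlap — summed areas 506.58 mm² minus the doubly-counted overlap 9.33 mm² gives 497.25 mm² — area = 497.25 mm². Overall, the cross-section is a single solid region. Net area = 497.25 mm².

497.25 mm²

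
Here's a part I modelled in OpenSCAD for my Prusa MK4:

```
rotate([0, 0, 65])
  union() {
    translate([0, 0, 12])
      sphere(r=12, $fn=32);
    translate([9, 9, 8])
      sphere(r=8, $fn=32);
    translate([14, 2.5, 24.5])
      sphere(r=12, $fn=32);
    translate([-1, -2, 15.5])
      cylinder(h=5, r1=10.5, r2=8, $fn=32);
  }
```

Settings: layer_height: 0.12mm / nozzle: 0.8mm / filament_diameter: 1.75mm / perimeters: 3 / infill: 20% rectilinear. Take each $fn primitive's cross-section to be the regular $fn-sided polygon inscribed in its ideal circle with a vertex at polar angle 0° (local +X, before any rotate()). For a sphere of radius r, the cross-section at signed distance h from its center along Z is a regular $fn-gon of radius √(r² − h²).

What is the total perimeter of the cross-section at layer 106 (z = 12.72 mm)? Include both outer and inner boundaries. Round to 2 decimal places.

At z = 12.72 mm: the r=12 sphere slices to a regular 32-gon of circumradius 11.978 (√(r²−h²) with h=0.72 from center) (perimeter = 2·32·11.978·sin(180°/32) = 75.14 mm); the r=8 sphere at (9, 9) slices to a regular 32-gon of circumradius 6.459 (√(r²−h²) with h=4.72 from center) (perimeter = 2·32·6.459·sin(180°/32) = 40.52 mm); the r=12 sphere at (14, 2.5) contributes a regular 32-gon of circumradius √(12²−11.78²) = 2.287 (perimeter = 2·32·2.287·sin(180°/32) = 14.35 mm); the cone at (-1, -2) is not intersected at this z (z outside [15.5, 20.5]); Combining (union): the regions partially overlap (shared area 48.89 mm²), so the edge portions inside another operand are dropped and the merged outline is re-measured after clipping — boundary (outer + 1 inner loop) = 95.92 mm; (rotated 65° about Z; rotation is an isometry so areas/perimeters/island counts are preserved). Overall, the cross-section is one region with 1 hole. Total boundary length (outer + inner) = 95.92 mm.

95.92 mm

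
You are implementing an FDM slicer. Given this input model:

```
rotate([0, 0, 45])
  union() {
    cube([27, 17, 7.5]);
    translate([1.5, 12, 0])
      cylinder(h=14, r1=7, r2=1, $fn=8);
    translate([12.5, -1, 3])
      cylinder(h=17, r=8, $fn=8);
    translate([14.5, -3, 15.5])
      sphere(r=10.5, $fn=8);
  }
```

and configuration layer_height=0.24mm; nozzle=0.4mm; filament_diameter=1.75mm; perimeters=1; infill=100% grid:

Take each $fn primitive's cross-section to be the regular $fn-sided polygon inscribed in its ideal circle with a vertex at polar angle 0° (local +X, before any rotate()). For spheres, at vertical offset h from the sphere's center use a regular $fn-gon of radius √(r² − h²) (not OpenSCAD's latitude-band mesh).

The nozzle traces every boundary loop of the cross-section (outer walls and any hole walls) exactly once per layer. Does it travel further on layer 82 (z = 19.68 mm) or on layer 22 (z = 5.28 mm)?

Layer 82 (z = 19.68): the cube is not intersected at this z (z outside [0, 7.5]); the cone at (1.5, 12) does not reach this height (z outside [0, 14]); the r=8 cylinder at (12.5, -1) contributes a regular 8-gon of circumradius 8 (perimeter = 2·8·8.000·sin(180°/8) = 48.98 mm); the r=10.5 sphere at (14.5, -3) slices to a regular 8-gon of circumradius 9.632 (√(r²−h²) with h=4.18 from center) (perimeter = 2·8·9.632·sin(180°/8) = 58.98 mm); Combining (union): the regions partially overlap (shared area 166.77 mm²), so the edge portions inside another operand are dropped and the merged outline is re-measured after clipping — boundary = 60.81 mm; (whole slice rotated 45° about Z — lengths, areas and connectivity unchanged). So its perimeter = 60.81 mm. Layer 22 (z = 5.28): the cube is present — its section is the full 27×17 rectangle (perimeter 88.00 mm); the cone at (1.5, 12): at t=0.377 of its height the radius interpolates to r₁+(r₂−r₁)t = 4.737, giving a regular 8-gon of that circumradius (perimeter = 2·8·4.737·sin(180°/8) = 29.01 mm); the r=8 cylinder at (12.5, -1) gives a regular 8-gon of circumradius 8 (constant along its height) (perimeter = 2·8·8.000·sin(180°/8) = 48.98 mm); the r=10.5 sphere at (14.5, -3) slices to a regular 8-gon of circumradius 2.409 (√(r²−h²) with h=10.22 from center) (perimeter = 2·8·2.409·sin(180°/8) = 14.75 mm); Combining (union): the regions partially overlap (shared area 136.35 mm²), so the edge portions inside another operand are dropped and the merged outline is re-measured after clipping — boundary = 102.51 mm; (rotated 45° about Z; rotation is an isometry so areas/perimeters/island counts are preserved). So its perimeter = 102.51 mm. Layer 22 is larger (102.51 vs 60.81 mm).

layer 22 (z = 5.28 mm)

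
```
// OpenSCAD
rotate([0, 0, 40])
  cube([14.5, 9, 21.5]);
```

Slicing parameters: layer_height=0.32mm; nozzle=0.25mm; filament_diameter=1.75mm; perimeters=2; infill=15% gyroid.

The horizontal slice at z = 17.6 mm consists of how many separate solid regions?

At z = 17.6 mm: the cube (footprint 14.5×9) is included at this height; (whole slice rotated 40° about Z — lengths, areas and connectivity unchanged). The result has 1 disconnected region.

1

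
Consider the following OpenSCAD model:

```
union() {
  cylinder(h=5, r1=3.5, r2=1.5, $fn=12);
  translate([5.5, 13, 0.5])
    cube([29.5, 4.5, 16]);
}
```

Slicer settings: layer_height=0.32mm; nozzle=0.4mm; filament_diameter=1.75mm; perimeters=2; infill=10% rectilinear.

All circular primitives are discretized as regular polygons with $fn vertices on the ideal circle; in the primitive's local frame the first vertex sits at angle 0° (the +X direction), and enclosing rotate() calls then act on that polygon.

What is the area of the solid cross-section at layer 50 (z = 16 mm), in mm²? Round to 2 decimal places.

132.75 mm²

At z = 16 mm: the cone is absent (z outside [0, 5]); the cube at (5.5, 13) is present — its section is the full 29.5×4.5 rectangle (area 132.75 mm²); Merging all regions: only the 29.5×4.5 cube at (5.5, 13) is present, so the union is just that shape — area = 132.75 mm². Overall, the cross-section is a single solid region. Net area = 132.75 mm².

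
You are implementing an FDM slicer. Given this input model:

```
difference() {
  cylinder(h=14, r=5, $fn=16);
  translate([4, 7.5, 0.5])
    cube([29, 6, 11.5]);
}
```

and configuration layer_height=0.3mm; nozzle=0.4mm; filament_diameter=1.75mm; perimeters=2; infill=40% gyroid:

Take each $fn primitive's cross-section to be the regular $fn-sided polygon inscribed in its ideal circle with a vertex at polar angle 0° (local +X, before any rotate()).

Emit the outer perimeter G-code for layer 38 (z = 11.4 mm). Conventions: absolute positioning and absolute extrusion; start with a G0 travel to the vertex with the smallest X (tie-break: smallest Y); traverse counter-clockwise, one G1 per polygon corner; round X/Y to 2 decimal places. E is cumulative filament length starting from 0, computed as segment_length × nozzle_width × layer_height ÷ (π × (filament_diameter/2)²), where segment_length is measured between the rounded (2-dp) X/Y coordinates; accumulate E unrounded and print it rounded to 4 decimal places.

At z = 11.4 mm: the r=5 cylinder gives a regular 16-gon of circumradius 5 (constant along its height); the cube at (4, 7.5) (footprint 29×6) is included at this height; Taking the first minus the rest: starting from the r=5 cylinder, the 29×6 cube at (4, 7.5) misses the remaining region (no effect) — 1 connected region. The outline is a single polygon with 16 vertices. Extrusion per mm of travel: 0.4 × 0.3 / (π × 0.875²) = 0.049890. Accumulating E over each segment gives final E = 1.5577.

G0 X-5.00 Y0.00 Z11.40
G1 X-4.62 Y-1.91 E0.0972
G1 X-3.54 Y-3.54 E0.1947
G1 X-1.91 Y-4.62 E0.2923
G1 X0.00 Y-5.00 E0.3894
G1 X1.91 Y-4.62 E0.4866
G1 X3.54 Y-3.54 E0.5841
G1 X4.62 Y-1.91 E0.6817
G1 X5.00 Y0.00 E0.7788
G1 X4.62 Y1.91 E0.8760
G1 X3.54 Y3.54 E0.9735
G1 X1.91 Y4.62 E1.0711
G1 X0.00 Y5.00 E1.1683
G1 X-1.91 Y4.62 E1.2654
G1 X-3.54 Y3.54 E1.3630
G1 X-4.62 Y1.91 E1.4605
G1 X-5.00 Y0.00 E1.5577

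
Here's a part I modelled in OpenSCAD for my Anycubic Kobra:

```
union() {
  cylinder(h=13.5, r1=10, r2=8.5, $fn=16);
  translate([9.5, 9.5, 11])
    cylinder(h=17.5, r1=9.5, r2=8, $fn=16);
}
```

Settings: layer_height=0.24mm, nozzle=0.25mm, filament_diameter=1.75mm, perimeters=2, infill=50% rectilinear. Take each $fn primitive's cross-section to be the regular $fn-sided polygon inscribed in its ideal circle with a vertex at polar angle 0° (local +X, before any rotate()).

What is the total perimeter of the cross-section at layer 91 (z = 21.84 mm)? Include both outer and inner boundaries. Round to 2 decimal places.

At z = 21.84 mm: the cone is absent (z outside [0, 13.5]); the cone at (9.5, 9.5) (r1=9.5→r2=8) has section circumradius 8.571 here — a regular 16-gon (perimeter = 2·16·8.571·sin(180°/16) = 53.51 mm); Combining (union): only the cone at (9.5, 9.5) is present, so the union is just that shape — boundary = 53.51 mm. Overall, the cross-section is a single solid region. Total boundary length (outer) = 53.51 mm.

53.51 mm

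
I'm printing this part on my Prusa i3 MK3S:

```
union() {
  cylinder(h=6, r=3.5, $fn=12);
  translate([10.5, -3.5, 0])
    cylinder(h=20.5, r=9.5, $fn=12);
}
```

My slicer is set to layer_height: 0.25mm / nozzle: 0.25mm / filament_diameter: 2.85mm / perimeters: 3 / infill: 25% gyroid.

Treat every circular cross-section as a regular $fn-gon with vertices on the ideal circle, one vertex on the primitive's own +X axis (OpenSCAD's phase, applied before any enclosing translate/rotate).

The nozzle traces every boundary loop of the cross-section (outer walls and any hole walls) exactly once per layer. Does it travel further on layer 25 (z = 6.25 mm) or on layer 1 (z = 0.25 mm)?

layer 1 (z = 0.25 mm)

Layer 25 (z = 6.25): the cylinder does not reach this height (z outside [0, 6]); the r=9.5 cylinder at (10.5, -3.5) contributes a regular 12-gon of circumradius 9.5 (perimeter = 2·12·9.500·sin(180°/12) = 59.01 mm); Combining (union): only the r=9.5 cylinder at (10.5, -3.5) is present, so the union is just that shape — boundary = 59.01 mm. So its perimeter = 59.01 mm. Layer 1 (z = 0.25): the r=3.5 cylinder contributes a regular 12-gon of circumradius 3.5 (perimeter = 2·12·3.500·sin(180°/12) = 21.74 mm); the r=9.5 cylinder at (10.5, -3.5) contributes a regular 12-gon of circumradius 9.5 (perimeter = 2·12·9.500·sin(180°/12) = 59.01 mm); Merging all regions: the regions partially overlap (shared area 6.03 mm²), so the edge portions inside another operand are dropped and the merged outline is re-measured after clipping — boundary = 68.93 mm. So its perimeter = 68.93 mm. Layer 1 is larger (68.93 vs 59.01 mm).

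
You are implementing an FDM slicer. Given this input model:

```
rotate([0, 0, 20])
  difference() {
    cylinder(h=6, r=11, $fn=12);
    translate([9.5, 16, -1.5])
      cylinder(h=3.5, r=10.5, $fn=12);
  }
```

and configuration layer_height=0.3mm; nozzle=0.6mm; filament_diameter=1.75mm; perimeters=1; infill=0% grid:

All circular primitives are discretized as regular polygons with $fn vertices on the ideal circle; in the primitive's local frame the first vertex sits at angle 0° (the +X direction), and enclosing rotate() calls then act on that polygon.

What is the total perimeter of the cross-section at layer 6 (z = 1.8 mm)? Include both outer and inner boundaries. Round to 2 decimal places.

68.38 mm

At z = 1.8 mm: the r=11 cylinder gives a regular 12-gon of circumradius 11 (constant along its height) (perimeter = 2·12·11.000·sin(180°/12) = 68.33 mm); the r=10.5 cylinder at (9.5, 16) gives a regular 12-gon of circumradius 10.5 (constant along its height) (perimeter = 2·12·10.500·sin(180°/12) = 65.22 mm); Subtracting the remaining from the first: starting from the r=11 cylinder, the r=10.5 cylinder at (9.5, 16) partially overlaps it — only the 15.61 mm² overlap (of its 330.75 mm²) is removed, clipping the outline — boundary = 68.38 mm; (whole slice rotated 20° about Z — lengths, areas and connectivity unchanged). Overall, the cross-section is a single solid region. Total boundary length (outer) = 68.38 mm.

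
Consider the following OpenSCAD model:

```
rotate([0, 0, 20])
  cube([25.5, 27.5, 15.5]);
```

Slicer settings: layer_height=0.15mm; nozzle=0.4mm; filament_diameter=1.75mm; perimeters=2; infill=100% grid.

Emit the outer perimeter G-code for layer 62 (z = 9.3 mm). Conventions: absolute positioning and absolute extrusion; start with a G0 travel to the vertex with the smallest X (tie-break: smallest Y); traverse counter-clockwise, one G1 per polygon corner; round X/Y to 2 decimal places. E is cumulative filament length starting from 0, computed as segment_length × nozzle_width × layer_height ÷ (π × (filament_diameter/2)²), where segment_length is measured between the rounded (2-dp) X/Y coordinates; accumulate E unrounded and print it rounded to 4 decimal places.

At z = 9.3 mm: the cube is present — its section is the full 25.5×27.5 rectangle; (whole slice rotated 20° about Z — lengths, areas and connectivity unchanged). The outline is a single polygon with 4 vertices. Extrusion per mm of travel: 0.4 × 0.15 / (π × 0.875²) = 0.024945. Accumulating E over each segment gives final E = 2.6442.

G0 X-9.41 Y25.84 Z9.30
G1 X0.00 Y0.00 E0.6860
G1 X23.96 Y8.72 E1.3220
G1 X14.56 Y34.56 E2.0079
G1 X-9.41 Y25.84 E2.6442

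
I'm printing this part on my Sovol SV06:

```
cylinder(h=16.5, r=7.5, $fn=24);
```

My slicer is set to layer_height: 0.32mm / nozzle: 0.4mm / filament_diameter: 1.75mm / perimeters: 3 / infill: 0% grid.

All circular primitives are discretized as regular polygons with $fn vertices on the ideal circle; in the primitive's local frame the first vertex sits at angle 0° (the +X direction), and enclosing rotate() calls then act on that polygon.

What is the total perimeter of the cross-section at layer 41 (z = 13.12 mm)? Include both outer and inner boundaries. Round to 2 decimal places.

46.99 mm

At z = 13.12 mm: the cylinder: section is a regular 24-gon, circumradius r=7.5 (perimeter = 2·24·7.500·sin(180°/24) = 46.99 mm). Overall, the cross-section is a single solid region. Total boundary length (outer) = 46.99 mm.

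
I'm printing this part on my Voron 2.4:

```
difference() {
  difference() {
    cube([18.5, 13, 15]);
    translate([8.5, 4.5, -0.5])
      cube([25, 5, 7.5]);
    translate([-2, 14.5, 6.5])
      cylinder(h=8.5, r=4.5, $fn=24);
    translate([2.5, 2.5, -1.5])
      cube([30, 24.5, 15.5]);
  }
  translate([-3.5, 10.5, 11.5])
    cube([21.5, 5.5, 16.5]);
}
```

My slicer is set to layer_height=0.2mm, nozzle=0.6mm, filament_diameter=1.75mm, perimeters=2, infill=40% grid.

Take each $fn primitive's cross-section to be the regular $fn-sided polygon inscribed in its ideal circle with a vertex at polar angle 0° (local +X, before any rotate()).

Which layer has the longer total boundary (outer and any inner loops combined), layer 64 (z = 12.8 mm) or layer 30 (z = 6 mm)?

layer 30 (z = 6 mm)

Layer 64 (z = 12.8): the cube (footprint 18.5×13) is included at this height (perimeter 63.00 mm); the cube at (8.5, 4.5) is not intersected at this z (z outside [-0.5, 7]); the cylinder at (-2, 14.5): section is a regular 24-gon, circumradius r=4.5 (perimeter = 2·24·4.500·sin(180°/24) = 28.19 mm); the 30×24.5 cube at (2.5, 2.5) contributes its full rectangle (perimeter 109.00 mm); Taking the first minus the rest: starting from the 18.5×13 cube, the r=4.5 cylinder at (-2, 14.5) partially overlaps it — only the 3.50 mm² overlap (of its 62.89 mm²) is removed, clipping the outline; the 30×24.5 cube at (2.5, 2.5) partially overlaps it — only the 168.00 mm² overlap (of its 735.00 mm²) is removed, clipping the outline — boundary = 61.72 mm; the 21.5×5.5 cube at (-3.5, 10.5) contributes its full rectangle (perimeter 54.00 mm); After the difference (first − rest): starting from that combined region, the 21.5×5.5 cube at (-3.5, 10.5) partially overlaps it — only the 2.75 mm² overlap (of its 118.25 mm²) is removed, clipping the outline — boundary = 58.00 mm. So its perimeter = 58.00 mm. Layer 30 (z = 6): the cube (footprint 18.5×13) is included at this height (perimeter 63.00 mm); the cube at (8.5, 4.5) (footprint 25×5) is included at this height (perimeter 60.00 mm); the cylinder at (-2, 14.5) is not intersected at this z (z outside [6.5, 15]); the 30×24.5 cube at (2.5, 2.5) contributes its full rectangle (perimeter 109.00 mm); Taking the first minus the rest: starting from the 18.5×13 cube, the 25×5 cube at (8.5, 4.5) partially overlaps it — only the 50.00 mm² overlap (of its 125.00 mm²) is removed, clipping the outline; the 30×24.5 cube at (2.5, 2.5) partially overlaps it — only the 118.00 mm² overlap (of its 735.00 mm²) is removed, clipping the outline — boundary = 63.00 mm; the cube at (-3.5, 10.5) does not reach this height (z outside [11.5, 28]); Taking the first minus the rest: none of the subtracted shapes is present at this height, so that combined region is unchanged — boundary = 63.00 mm. So its perimeter = 63.00 mm. Layer 30 is larger (63.00 vs 58.00 mm).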